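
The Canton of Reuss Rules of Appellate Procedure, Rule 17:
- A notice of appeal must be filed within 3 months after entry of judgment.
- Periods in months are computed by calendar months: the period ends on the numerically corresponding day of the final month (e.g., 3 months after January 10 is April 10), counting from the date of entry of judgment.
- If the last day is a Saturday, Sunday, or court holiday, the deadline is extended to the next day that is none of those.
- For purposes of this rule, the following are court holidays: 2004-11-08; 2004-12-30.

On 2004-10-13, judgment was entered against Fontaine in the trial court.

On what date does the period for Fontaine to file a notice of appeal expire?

January 13, 2005

3 months after 2004-10-13 is January 13, 2005.
January 13, 2005 is a Thursday and not a court holiday, so no extension applies.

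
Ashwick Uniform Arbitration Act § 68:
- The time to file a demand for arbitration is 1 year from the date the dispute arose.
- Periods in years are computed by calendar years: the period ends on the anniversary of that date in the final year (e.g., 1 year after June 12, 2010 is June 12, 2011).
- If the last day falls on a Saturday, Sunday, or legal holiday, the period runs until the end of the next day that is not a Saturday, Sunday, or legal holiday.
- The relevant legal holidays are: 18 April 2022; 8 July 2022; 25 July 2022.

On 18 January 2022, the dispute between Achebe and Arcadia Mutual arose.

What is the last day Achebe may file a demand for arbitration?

1 year after 18 January 2022 is January 18, 2023.
January 18, 2023 is a Wednesday and not a legal holiday, so no extension applies.

January 18, 2023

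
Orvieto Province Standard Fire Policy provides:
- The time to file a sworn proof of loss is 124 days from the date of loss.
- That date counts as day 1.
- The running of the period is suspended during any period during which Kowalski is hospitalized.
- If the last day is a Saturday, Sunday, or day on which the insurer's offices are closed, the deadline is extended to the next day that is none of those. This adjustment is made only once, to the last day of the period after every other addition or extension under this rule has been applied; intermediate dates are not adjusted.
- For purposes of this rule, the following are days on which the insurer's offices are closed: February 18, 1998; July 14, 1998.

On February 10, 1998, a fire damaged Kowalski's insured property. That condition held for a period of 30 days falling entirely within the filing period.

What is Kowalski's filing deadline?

July 13, 1998

Counting February 10, 1998 as day 1, day 124 is June 13, 1998.
Tolling adds 30 days: June 13, 1998 + 30 days = July 13, 1998.
July 13, 1998 is a Monday and not a day on which the insurer's offices are closed, so no extension applies.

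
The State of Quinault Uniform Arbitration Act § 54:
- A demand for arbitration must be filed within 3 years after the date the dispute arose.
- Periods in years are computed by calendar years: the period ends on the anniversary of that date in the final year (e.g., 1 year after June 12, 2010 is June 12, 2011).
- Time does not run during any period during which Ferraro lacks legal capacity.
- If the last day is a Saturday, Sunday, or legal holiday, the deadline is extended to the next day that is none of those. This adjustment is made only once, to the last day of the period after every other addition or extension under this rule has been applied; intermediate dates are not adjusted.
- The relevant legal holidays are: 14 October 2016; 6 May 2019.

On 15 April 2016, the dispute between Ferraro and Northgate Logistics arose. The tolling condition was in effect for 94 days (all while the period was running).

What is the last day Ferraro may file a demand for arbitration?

July 18, 2019

3 years after 15 April 2016 is April 15, 2019.
Tolling adds 94 days: April 15, 2019 + 94 days = July 18, 2019.
July 18, 2019 is a Thursday and not a legal holiday, so no extension applies.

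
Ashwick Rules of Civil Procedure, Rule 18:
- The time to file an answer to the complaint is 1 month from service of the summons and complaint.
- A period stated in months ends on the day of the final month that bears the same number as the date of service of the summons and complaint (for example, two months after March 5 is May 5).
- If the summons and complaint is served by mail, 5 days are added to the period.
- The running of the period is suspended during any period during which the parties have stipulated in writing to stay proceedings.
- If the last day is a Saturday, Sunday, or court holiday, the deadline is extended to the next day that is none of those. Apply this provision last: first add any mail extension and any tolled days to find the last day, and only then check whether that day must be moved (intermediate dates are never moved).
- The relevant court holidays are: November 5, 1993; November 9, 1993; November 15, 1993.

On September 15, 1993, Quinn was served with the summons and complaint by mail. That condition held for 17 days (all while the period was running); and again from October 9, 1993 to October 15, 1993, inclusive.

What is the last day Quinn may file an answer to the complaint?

November 16, 1993

1 month after September 15, 1993 is October 15, 1993.
Service was by mail, adding 5 days: October 15, 1993 + 5 days = October 20, 1993.
Tolling adds 17 days: October 20, 1993 + 17 days = November 6, 1993.
From October 9, 1993 through October 15, 1993 inclusive is 7 days; tolling adds 7 days: November 6, 1993 + 7 days = November 13, 1993.
November 13, 1993 is Saturday; November 14, 1993 is Sunday; November 15, 1993 is a listed holiday. The next qualifying day is November 16, 1993.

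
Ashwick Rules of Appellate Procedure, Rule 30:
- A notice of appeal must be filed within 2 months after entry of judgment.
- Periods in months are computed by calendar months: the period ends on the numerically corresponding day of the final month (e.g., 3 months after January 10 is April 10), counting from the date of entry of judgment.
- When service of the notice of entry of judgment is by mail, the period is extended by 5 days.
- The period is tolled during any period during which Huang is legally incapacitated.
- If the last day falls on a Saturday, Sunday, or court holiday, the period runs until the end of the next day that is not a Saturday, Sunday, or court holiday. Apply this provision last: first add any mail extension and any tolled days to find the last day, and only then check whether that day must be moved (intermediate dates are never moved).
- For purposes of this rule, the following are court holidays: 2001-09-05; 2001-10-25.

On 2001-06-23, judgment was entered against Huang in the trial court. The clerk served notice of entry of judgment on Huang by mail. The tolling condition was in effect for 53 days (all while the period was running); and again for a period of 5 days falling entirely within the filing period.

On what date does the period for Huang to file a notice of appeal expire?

2 months after 2001-06-23 is August 23, 2001.
Service was by mail, adding 5 days: August 23, 2001 + 5 days = August 28, 2001.
Tolling adds 53 days: August 28, 2001 + 53 days = October 20, 2001.
Tolling adds 5 days: October 20, 2001 + 5 days = October 25, 2001.
October 25, 2001 is a listed holiday. The next qualifying day is October 26, 2001.

October 26, 2001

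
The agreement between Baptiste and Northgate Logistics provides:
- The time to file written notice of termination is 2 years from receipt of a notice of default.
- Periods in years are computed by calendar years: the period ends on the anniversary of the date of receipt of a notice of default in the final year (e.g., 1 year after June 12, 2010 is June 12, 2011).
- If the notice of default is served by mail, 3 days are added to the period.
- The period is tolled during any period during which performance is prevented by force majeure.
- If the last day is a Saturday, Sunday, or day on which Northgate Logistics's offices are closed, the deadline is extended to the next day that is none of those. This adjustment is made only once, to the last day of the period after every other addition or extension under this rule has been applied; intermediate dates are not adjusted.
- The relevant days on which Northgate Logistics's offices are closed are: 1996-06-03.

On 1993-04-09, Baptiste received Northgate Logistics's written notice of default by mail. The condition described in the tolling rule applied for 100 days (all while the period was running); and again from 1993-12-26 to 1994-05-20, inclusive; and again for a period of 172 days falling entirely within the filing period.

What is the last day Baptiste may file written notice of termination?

2 years after 1993-04-09 is April 9, 1995.
Service was by mail, adding 3 days: April 9, 1995 + 3 days = April 12, 1995.
Tolling adds 100 days: April 12, 1995 + 100 days = July 21, 1995.
From December 26, 1993 through May 20, 1994 inclusive is 146 days; tolling adds 146 days: July 21, 1995 + 146 days = December 14, 1995.
Tolling adds 172 days: December 14, 1995 + 172 days = June 3, 1996.
June 3, 1996 is a listed holiday. The next qualifying day is June 4, 1996.

June 4, 1996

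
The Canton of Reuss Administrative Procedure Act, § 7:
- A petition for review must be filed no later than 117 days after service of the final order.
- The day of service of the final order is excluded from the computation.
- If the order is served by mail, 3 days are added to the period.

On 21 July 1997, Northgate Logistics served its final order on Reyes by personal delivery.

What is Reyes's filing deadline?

November 15, 1997

117 days after 21 July 1997 is November 15, 1997.
Service was not by mail, so no mail extension applies.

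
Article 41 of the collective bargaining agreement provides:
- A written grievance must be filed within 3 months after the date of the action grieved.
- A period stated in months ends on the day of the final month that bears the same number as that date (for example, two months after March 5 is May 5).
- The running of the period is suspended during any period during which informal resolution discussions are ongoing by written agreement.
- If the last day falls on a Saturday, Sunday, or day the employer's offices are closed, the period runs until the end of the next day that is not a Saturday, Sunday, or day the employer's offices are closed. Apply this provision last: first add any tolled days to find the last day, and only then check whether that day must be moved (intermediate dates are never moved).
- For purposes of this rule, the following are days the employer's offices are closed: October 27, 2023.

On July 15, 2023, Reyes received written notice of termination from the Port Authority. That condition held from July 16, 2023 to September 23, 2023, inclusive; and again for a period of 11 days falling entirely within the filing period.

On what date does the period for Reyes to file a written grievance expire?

3 months after July 15, 2023 is October 15, 2023.
From July 16, 2023 through September 23, 2023 inclusive is 70 days; tolling adds 70 days: October 15, 2023 + 70 days = December 24, 2023.
Tolling adds 11 days: December 24, 2023 + 11 days = January 4, 2024.
January 4, 2024 is a Thursday and not a day the employer's offices are closed, so no extension applies.

January 4, 2024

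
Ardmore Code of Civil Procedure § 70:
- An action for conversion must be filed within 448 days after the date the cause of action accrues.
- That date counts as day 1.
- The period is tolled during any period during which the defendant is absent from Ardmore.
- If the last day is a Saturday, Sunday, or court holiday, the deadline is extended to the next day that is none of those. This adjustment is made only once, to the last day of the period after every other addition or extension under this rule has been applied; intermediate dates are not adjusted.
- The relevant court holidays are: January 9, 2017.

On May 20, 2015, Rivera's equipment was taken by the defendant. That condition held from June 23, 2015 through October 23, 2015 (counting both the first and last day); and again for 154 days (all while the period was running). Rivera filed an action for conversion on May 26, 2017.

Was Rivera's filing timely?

Counting May 20, 2015 as day 1, day 448 is August 9, 2016.
From June 23, 2015 through October 23, 2015 inclusive is 123 days; tolling adds 123 days: August 9, 2016 + 123 days = December 10, 2016.
Tolling adds 154 days: December 10, 2016 + 154 days = May 13, 2017.
May 13, 2017 is Saturday; May 14, 2017 is Sunday. The next qualifying day is May 15, 2017.
The deadline is May 15, 2017; the filing on May 26, 2017 is after that date.

No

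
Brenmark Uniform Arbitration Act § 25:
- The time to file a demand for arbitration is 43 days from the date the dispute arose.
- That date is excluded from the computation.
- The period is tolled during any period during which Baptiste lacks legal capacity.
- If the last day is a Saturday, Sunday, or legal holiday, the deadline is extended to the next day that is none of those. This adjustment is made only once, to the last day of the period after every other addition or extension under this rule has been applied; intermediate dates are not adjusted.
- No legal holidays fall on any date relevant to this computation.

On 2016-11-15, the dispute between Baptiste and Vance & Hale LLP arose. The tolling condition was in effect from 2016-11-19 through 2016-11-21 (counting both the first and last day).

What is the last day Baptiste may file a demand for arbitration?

January 2, 2017

43 days after 2016-11-15 is December 28, 2016.
From November 19, 2016 through November 21, 2016 inclusive is 3 days; tolling adds 3 days: December 28, 2016 + 3 days = December 31, 2016.
December 31, 2016 is Saturday; January 1, 2017 is Sunday. The next qualifying day is January 2, 2017.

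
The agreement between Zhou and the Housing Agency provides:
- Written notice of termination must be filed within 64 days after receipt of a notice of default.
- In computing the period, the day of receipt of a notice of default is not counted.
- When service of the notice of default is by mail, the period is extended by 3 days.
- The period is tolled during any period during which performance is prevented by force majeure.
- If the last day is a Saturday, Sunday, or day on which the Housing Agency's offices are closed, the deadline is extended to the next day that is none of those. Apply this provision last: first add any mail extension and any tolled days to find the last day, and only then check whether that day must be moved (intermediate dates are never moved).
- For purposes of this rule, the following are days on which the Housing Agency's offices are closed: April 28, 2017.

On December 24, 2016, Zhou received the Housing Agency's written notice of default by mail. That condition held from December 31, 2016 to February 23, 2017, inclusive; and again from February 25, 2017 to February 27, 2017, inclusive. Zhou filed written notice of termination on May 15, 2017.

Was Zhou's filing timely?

No

64 days after December 24, 2016 is February 26, 2017.
Service was by mail, adding 3 days: February 26, 2017 + 3 days = March 1, 2017.
From December 31, 2016 through February 23, 2017 inclusive is 55 days; tolling adds 55 days: March 1, 2017 + 55 days = April 25, 2017.
From February 25, 2017 through February 27, 2017 inclusive is 3 days; tolling adds 3 days: April 25, 2017 + 3 days = April 28, 2017.
April 28, 2017 is a listed holiday; April 29, 2017 is Saturday; April 30, 2017 is Sunday. The next qualifying day is May 1, 2017.
The deadline is May 1, 2017; the filing on May 15, 2017 is after that date.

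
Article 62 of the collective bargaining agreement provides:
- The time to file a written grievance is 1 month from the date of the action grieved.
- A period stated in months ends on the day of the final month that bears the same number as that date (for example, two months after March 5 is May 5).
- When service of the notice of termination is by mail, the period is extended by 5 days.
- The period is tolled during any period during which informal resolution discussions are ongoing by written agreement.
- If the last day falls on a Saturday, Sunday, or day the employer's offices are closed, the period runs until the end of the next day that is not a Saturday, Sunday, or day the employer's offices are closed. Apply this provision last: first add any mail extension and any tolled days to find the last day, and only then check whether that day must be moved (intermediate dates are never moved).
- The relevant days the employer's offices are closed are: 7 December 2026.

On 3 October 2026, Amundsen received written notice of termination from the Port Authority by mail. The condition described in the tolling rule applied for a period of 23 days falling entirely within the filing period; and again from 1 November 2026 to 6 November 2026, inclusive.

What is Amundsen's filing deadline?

December 8, 2026

1 month after 3 October 2026 is November 3, 2026.
Service was by mail, adding 5 days: November 3, 2026 + 5 days = November 8, 2026.
Tolling adds 23 days: November 8, 2026 + 23 days = December 1, 2026.
From November 1, 2026 through November 6, 2026 inclusive is 6 days; tolling adds 6 days: December 1, 2026 + 6 days = December 7, 2026.
December 7, 2026 is a listed holiday. The next qualifying day is December 8, 2026.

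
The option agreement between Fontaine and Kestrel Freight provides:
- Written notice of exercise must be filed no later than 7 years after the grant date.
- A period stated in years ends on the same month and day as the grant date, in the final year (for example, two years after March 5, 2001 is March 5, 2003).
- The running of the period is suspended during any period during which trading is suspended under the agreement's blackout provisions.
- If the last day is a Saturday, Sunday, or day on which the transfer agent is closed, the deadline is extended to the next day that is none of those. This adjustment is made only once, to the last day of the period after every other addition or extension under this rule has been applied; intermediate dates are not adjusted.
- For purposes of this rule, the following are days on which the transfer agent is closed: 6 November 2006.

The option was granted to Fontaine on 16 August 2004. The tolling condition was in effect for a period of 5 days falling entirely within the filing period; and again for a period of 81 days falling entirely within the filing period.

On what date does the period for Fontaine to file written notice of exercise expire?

November 10, 2011

7 years after 16 August 2004 is August 16, 2011.
Tolling adds 5 days: August 16, 2011 + 5 days = August 21, 2011.
Tolling adds 81 days: August 21, 2011 + 81 days = November 10, 2011.
November 10, 2011 is a Thursday and not a day on which the transfer agent is closed, so no extension applies.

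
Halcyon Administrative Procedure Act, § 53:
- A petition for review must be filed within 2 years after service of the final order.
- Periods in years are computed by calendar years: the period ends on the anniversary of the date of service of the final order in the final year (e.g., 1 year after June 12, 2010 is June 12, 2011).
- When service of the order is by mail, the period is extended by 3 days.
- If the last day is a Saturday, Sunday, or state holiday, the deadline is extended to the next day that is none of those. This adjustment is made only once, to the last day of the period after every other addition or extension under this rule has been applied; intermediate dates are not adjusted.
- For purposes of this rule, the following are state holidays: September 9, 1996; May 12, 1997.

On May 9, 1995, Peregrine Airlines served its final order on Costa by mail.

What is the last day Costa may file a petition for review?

May 13, 1997

2 years after May 9, 1995 is May 9, 1997.
Service was by mail, adding 3 days: May 9, 1997 + 3 days = May 12, 1997.
May 12, 1997 is a listed holiday. The next qualifying day is May 13, 1997.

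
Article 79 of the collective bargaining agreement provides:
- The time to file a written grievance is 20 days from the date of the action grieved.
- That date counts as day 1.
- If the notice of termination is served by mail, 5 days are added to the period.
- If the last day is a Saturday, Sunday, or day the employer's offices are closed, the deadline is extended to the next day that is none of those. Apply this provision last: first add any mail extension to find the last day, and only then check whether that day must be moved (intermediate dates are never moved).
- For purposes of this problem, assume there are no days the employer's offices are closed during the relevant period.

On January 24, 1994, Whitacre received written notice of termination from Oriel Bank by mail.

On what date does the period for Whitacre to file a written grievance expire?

Counting January 24, 1994 as day 1, day 20 is February 12, 1994.
Service was by mail, adding 5 days: February 12, 1994 + 5 days = February 17, 1994.
February 17, 1994 is a Thursday and not a day the employer's offices are closed, so no extension applies.

February 17, 1994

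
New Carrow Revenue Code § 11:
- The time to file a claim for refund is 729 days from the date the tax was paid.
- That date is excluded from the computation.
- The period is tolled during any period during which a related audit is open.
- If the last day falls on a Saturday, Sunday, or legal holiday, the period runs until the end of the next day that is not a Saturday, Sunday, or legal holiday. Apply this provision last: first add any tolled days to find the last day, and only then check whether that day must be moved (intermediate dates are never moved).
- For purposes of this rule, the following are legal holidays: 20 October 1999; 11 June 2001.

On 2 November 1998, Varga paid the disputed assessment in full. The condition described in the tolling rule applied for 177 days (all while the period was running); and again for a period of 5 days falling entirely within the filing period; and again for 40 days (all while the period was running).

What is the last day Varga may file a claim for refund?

729 days after 2 November 1998 is October 31, 2000.
Tolling adds 177 days: October 31, 2000 + 177 days = April 26, 2001.
Tolling adds 5 days: April 26, 2001 + 5 days = May 1, 2001.
Tolling adds 40 days: May 1, 2001 + 40 days = June 10, 2001.
June 10, 2001 is Sunday; June 11, 2001 is a listed holiday. The next qualifying day is June 12, 2001.

June 12, 2001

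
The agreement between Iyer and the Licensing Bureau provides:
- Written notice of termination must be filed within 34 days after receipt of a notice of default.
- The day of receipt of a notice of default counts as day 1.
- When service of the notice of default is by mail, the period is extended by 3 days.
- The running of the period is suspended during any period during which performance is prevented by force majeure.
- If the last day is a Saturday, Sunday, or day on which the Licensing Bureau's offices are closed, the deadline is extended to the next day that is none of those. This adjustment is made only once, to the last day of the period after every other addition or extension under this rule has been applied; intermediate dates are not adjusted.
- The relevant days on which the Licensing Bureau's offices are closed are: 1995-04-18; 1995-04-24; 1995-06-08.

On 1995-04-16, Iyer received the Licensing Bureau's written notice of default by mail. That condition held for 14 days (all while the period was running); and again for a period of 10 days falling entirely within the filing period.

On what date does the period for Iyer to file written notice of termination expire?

Counting 1995-04-16 as day 1, day 34 is May 19, 1995.
Service was by mail, adding 3 days: May 19, 1995 + 3 days = May 22, 1995.
Tolling adds 14 days: May 22, 1995 + 14 days = June 5, 1995.
Tolling adds 10 days: June 5, 1995 + 10 days = June 15, 1995.
June 15, 1995 is a Thursday and not a day on which the Licensing Bureau's offices are closed, so no extension applies.

June 15, 1995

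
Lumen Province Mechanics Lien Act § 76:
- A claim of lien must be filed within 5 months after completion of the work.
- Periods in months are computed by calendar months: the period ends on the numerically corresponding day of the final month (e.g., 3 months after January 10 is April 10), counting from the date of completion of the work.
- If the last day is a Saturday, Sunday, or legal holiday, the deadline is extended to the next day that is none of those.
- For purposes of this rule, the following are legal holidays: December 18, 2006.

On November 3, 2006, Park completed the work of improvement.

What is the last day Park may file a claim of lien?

5 months after November 3, 2006 is April 3, 2007.
April 3, 2007 is a Tuesday and not a legal holiday, so no extension applies.

April 3, 2007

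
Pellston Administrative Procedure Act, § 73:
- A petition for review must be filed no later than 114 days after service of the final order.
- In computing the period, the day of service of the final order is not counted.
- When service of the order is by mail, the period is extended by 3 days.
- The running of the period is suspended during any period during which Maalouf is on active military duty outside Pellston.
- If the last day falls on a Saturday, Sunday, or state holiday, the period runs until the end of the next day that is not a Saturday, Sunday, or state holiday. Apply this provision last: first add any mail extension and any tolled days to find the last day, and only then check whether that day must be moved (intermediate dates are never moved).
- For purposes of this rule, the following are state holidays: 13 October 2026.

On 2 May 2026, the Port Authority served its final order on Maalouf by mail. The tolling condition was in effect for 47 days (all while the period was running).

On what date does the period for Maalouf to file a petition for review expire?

114 days after 2 May 2026 is August 24, 2026.
Service was by mail, adding 3 days: August 24, 2026 + 3 days = August 27, 2026.
Tolling adds 47 days: August 27, 2026 + 47 days = October 13, 2026.
October 13, 2026 is a listed holiday. The next qualifying day is October 14, 2026.

October 14, 2026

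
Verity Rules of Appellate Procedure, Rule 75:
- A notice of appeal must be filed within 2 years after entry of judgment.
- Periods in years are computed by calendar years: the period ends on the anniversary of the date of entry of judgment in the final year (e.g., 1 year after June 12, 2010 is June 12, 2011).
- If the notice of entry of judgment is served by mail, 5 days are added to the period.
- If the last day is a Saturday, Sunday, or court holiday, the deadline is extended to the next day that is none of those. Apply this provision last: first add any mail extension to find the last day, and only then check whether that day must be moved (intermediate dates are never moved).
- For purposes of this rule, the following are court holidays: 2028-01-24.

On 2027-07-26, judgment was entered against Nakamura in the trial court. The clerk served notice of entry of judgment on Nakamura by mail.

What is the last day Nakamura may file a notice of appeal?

2 years after 2027-07-26 is July 26, 2029.
Service was by mail, adding 5 days: July 26, 2029 + 5 days = July 31, 2029.
July 31, 2029 is a Tuesday and not a court holiday, so no extension applies.

July 31, 2029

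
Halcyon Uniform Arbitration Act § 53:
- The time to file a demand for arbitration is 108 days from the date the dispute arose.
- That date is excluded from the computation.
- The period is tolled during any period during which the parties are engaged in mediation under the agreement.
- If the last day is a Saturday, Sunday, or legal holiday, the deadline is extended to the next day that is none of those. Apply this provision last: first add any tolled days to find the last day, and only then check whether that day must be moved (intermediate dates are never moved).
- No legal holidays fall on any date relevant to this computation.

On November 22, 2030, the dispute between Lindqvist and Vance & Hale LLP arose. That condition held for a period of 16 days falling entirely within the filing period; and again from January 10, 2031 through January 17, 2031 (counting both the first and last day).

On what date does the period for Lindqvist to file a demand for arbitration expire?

April 3, 2031

108 days after November 22, 2030 is March 10, 2031.
Tolling adds 16 days: March 10, 2031 + 16 days = March 26, 2031.
From January 10, 2031 through January 17, 2031 inclusive is 8 days; tolling adds 8 days: March 26, 2031 + 8 days = April 3, 2031.
April 3, 2031 is a Thursday and not a legal holiday, so no extension applies.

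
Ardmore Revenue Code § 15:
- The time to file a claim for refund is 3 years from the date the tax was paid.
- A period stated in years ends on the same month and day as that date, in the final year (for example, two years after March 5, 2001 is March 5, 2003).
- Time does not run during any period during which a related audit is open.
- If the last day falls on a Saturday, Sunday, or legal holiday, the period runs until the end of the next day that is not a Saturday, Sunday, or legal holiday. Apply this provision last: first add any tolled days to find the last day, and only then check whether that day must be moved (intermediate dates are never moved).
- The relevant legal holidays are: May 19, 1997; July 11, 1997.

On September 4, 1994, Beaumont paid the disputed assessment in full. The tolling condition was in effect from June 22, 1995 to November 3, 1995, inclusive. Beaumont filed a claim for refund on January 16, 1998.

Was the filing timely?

Yes

3 years after September 4, 1994 is September 4, 1997.
From June 22, 1995 through November 3, 1995 inclusive is 135 days; tolling adds 135 days: September 4, 1997 + 135 days = January 17, 1998.
January 17, 1998 is Saturday; January 18, 1998 is Sunday. The next qualifying day is January 19, 1998.
The deadline is January 19, 1998; the filing on January 16, 1998 is on or before that date.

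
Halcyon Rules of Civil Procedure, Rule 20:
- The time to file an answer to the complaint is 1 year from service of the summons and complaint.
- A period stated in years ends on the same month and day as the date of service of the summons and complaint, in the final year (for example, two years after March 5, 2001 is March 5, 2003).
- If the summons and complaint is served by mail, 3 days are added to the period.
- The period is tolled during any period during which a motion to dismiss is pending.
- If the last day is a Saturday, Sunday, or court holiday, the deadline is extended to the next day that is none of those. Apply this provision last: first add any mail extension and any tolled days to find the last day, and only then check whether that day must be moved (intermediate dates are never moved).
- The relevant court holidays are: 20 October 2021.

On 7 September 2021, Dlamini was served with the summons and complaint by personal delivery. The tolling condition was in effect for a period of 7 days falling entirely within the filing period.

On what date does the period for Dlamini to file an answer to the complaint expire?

September 14, 2022

1 year after 7 September 2021 is September 7, 2022.
Service was not by mail, so no mail extension applies.
Tolling adds 7 days: September 7, 2022 + 7 days = September 14, 2022.
September 14, 2022 is a Wednesday and not a court holiday, so no extension applies.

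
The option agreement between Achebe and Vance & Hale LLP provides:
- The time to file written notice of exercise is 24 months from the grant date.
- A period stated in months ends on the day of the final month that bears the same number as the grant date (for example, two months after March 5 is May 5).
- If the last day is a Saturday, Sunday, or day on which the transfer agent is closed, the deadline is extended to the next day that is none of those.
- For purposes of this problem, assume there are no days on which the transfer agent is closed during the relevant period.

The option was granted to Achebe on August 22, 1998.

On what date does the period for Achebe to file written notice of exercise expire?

24 months after August 22, 1998 is August 22, 2000.
August 22, 2000 is a Tuesday and not a day on which the transfer agent is closed, so no extension applies.

August 22, 2000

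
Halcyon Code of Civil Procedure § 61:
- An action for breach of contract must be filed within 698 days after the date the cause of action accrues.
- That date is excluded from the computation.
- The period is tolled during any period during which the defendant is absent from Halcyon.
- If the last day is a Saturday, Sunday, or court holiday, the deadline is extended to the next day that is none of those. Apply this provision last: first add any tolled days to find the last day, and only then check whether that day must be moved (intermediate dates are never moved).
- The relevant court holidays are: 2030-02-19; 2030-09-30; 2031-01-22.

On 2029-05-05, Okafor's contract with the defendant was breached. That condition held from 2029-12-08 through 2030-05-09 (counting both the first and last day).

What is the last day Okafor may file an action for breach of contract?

September 3, 2031

698 days after 2029-05-05 is April 3, 2031.
From December 8, 2029 through May 9, 2030 inclusive is 153 days; tolling adds 153 days: April 3, 2031 + 153 days = September 3, 2031.
September 3, 2031 is a Wednesday and not a court holiday, so no extension applies.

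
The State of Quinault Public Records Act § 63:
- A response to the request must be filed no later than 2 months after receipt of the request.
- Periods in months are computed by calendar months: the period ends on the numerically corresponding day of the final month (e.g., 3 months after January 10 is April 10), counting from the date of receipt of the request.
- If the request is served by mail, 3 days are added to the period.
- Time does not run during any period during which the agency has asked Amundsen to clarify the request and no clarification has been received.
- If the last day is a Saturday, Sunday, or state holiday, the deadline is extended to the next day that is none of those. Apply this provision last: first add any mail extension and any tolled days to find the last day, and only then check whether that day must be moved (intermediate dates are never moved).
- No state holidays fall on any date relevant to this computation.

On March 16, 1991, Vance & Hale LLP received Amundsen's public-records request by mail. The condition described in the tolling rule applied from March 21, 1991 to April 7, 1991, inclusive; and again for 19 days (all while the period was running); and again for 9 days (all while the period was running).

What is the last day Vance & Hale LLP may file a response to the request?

2 months after March 16, 1991 is May 16, 1991.
Service was by mail, adding 3 days: May 16, 1991 + 3 days = May 19, 1991.
From March 21, 1991 through April 7, 1991 inclusive is 18 days; tolling adds 18 days: May 19, 1991 + 18 days = June 6, 1991.
Tolling adds 19 days: June 6, 1991 + 19 days = June 25, 1991.
Tolling adds 9 days: June 25, 1991 + 9 days = July 4, 1991.
July 4, 1991 is a Thursday and not a state holiday, so no extension applies.

July 4, 1991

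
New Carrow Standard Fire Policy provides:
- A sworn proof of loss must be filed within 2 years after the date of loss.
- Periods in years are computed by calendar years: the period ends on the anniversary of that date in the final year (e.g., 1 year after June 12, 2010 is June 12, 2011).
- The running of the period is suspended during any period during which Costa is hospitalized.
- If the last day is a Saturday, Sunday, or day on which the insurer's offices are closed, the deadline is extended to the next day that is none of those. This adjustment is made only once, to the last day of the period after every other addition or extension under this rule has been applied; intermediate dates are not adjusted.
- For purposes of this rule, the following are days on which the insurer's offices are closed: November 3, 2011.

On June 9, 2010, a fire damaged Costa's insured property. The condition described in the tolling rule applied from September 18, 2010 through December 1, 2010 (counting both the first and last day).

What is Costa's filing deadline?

2 years after June 9, 2010 is June 9, 2012.
From September 18, 2010 through December 1, 2010 inclusive is 75 days; tolling adds 75 days: June 9, 2012 + 75 days = August 23, 2012.
August 23, 2012 is a Thursday and not a day on which the insurer's offices are closed, so no extension applies.

August 23, 2012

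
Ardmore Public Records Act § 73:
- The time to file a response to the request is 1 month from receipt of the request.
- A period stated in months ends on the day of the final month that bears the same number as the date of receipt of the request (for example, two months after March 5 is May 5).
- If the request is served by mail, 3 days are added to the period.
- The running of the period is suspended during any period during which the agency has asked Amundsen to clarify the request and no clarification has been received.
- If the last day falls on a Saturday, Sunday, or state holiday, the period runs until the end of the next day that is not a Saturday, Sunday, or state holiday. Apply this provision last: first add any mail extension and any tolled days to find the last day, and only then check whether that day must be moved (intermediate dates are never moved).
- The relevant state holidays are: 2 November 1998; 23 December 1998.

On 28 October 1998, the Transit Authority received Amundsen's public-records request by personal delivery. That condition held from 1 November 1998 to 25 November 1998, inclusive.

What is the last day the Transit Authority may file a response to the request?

1 month after 28 October 1998 is November 28, 1998.
Service was not by mail, so no mail extension applies.
From November 1, 1998 through November 25, 1998 inclusive is 25 days; tolling adds 25 days: November 28, 1998 + 25 days = December 23, 1998.
December 23, 1998 is a listed holiday. The next qualifying day is December 24, 1998.

December 24, 1998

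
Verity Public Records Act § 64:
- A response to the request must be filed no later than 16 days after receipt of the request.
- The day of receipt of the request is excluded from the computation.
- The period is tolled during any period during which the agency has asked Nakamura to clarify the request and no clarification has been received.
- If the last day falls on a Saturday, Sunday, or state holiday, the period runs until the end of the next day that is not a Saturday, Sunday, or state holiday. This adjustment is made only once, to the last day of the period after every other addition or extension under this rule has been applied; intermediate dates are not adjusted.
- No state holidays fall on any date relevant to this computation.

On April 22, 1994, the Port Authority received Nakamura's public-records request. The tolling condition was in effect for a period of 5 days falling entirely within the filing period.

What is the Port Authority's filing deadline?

May 13, 1994

16 days after April 22, 1994 is May 8, 1994.
Tolling adds 5 days: May 8, 1994 + 5 days = May 13, 1994.
May 13, 1994 is a Friday and not a state holiday, so no extension applies.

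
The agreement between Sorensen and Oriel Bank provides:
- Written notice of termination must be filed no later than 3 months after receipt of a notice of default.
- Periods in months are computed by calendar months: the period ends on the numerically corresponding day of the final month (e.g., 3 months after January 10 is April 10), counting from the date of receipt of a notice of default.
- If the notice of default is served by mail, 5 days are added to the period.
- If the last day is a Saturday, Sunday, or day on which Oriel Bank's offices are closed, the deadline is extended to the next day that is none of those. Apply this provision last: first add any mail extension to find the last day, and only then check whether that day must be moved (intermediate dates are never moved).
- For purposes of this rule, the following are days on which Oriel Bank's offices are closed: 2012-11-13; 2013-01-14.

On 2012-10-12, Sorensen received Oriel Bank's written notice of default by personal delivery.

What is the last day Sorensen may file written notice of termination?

January 15, 2013

3 months after 2012-10-12 is January 12, 2013.
Service was not by mail, so no mail extension applies.
January 12, 2013 is Saturday; January 13, 2013 is Sunday; January 14, 2013 is a listed holiday. The next qualifying day is January 15, 2013.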